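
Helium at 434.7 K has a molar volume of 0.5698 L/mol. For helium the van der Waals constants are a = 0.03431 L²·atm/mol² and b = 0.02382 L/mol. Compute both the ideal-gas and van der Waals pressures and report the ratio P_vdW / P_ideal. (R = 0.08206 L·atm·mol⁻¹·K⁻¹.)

Ideal: P_ideal = RT/V_m = (0.08206)(434.7)/0.5698 = 62.6035 atm
vdW: P = RT/(V_m − b) − a/V_m² = 35.6715/0.545980 − 0.03431/0.324672 = 65.3348 − 0.105676 = 65.2291 atm
Ratio = 65.2291/62.6035 = 1.042

P_vdW / P_ideal ≈ 1.042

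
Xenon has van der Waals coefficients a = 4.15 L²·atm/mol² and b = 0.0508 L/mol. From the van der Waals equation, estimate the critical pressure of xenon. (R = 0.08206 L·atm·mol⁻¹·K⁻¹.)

For a van der Waals gas, P_c = a/(27b²).
P_c = 4.15/(27×(0.0508)²) = 4.15/0.069677 = 59.56 atm

P_c ≈ 59.56 atm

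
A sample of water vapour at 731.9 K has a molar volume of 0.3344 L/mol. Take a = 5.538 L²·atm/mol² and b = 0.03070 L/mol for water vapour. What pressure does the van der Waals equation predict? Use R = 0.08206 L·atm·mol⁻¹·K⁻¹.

P ≈ 148.2 atm

P = RT/(V_m − b) − a/V_m²
RT/(V_m − b) = (0.08206)(731.9)/(0.3344 − 0.03070) = 60.060/0.30370 = 197.76 atm
a/V_m² = 5.538/(0.3344)² = 49.525 atm
P = 197.76 − 49.525 = 148.2 atm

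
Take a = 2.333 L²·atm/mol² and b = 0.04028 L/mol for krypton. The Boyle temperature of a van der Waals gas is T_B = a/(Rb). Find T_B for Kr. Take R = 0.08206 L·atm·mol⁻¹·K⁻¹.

T_B ≈ 705.8 K

For a van der Waals gas the second virial coefficient B₂ = b − a/(RT) vanishes at T_B = a/(Rb).
T_B = 2.333/(0.08206×0.04028) = 2.333/0.0033054 = 705.8 K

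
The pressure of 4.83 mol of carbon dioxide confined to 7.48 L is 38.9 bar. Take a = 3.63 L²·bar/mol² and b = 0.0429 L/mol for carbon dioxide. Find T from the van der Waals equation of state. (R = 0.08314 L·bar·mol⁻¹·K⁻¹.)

T ≈ 731.9 K

T = (P + a n²/V²)(V − nb)/(nR)
P + a n²/V² = 38.9 + (3.63)(4.83)²/(7.48)² = 40.414 bar
V − nb = 7.48 − (4.83)(0.0429) = 7.2728 L
T = (40.414)(7.2728)/((4.83)(0.08314)) = 731.9 K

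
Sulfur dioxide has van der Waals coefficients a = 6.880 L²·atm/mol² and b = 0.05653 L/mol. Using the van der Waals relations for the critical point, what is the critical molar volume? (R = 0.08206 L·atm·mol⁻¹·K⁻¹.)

V_m,c ≈ 0.1696 L/mol

For a van der Waals gas, V_m,c = 3b.
V_m,c = 3×0.05653 = 0.1696 L/mol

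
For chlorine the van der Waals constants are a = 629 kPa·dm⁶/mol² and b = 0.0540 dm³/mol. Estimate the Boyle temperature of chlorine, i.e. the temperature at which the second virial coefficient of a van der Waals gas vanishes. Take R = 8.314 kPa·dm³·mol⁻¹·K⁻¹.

T_B ≈ 1401 K

For a van der Waals gas the second virial coefficient B₂ = b − a/(RT) vanishes at T_B = a/(Rb).
T_B = 629/(8.314×0.0540) = 629/0.44896 = 1401 K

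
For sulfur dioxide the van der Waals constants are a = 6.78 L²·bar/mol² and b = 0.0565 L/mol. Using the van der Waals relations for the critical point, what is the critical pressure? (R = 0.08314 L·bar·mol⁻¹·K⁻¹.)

For a van der Waals gas, P_c = a/(27b²).
P_c = 6.78/(27×(0.0565)²) = 6.78/0.086191 = 78.66 bar

P_c ≈ 78.66 bar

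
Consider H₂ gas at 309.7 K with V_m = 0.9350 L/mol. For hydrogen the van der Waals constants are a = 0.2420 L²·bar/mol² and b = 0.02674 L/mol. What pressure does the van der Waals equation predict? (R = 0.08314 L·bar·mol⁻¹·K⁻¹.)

P = RT/(V_m − b) − a/V_m²
RT/(V_m − b) = (0.08314)(309.7)/(0.9350 − 0.02674) = 25.748/0.90826 = 28.349 bar
a/V_m² = 0.2420/(0.9350)² = 0.27682 bar
P = 28.349 − 0.27682 = 28.07 bar

P ≈ 28.07 bar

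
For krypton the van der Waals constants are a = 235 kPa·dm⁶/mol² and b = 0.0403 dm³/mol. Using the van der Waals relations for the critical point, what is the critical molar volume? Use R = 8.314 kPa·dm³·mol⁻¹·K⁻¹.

For a van der Waals gas, V_m,c = 3b.
V_m,c = 3×0.0403 = 0.1209 dm³/mol

V_m,c ≈ 0.1209 dm³/mol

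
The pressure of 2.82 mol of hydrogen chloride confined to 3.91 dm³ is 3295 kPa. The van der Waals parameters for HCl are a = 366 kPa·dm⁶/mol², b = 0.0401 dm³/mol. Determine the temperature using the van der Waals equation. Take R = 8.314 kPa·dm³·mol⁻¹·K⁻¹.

T = (P + a n²/V²)(V − nb)/(nR)
P + a n²/V² = 3295 + (366)(2.82)²/(3.91)² = 3485.4 kPa
V − nb = 3.91 − (2.82)(0.0401) = 3.7969 dm³
T = (3485.4)(3.7969)/((2.82)(8.314)) = 564.4 K

T ≈ 564.4 K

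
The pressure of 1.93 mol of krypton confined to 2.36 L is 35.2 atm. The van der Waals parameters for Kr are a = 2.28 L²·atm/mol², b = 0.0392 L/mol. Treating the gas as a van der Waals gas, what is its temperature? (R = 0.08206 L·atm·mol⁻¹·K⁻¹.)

T = (P + a n²/V²)(V − nb)/(nR)
P + a n²/V² = 35.2 + (2.28)(1.93)²/(2.36)² = 36.725 atm
V − nb = 2.36 − (1.93)(0.0392) = 2.2843 L
T = (36.725)(2.2843)/((1.93)(0.08206)) = 529.7 K

T ≈ 529.7 K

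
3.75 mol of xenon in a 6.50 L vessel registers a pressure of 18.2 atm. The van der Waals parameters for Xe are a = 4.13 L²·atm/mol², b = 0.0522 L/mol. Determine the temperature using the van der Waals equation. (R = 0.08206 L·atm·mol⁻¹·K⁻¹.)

T ≈ 401.0 K

T = (P + a n²/V²)(V − nb)/(nR)
P + a n²/V² = 18.2 + (4.13)(3.75)²/(6.50)² = 19.575 atm
V − nb = 6.50 − (3.75)(0.0522) = 6.3043 L
T = (19.575)(6.3043)/((3.75)(0.08206)) = 401.0 K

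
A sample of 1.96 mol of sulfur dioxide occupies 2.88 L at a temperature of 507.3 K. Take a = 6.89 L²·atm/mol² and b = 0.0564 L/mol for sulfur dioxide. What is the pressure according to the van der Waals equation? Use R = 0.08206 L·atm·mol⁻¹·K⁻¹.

P ≈ 26.27 atm

P = nRT/(V − nb) − a n²/V²
nRT/(V − nb) = (1.96)(0.08206)(507.3)/(2.88 − 1.96×0.0564) = 81.593/2.7695 = 29.461 atm
a n²/V² = (6.89)(1.96)²/(2.88)² = 3.1911 atm
P = 29.461 − 3.1911 = 26.27 atm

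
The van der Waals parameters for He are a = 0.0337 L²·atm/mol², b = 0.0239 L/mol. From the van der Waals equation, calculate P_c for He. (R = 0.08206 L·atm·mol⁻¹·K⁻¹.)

P_c ≈ 2.185 atm

For a van der Waals gas, P_c = a/(27b²).
P_c = 0.0337/(27×(0.0239)²) = 0.0337/0.015423 = 2.185 atm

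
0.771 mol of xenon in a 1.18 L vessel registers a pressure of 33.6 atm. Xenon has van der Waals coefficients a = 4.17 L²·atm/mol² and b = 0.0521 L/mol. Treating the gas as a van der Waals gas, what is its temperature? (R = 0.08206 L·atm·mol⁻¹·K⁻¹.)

T ≈ 637.4 K

T = (P + a n²/V²)(V − nb)/(nR)
P + a n²/V² = 33.6 + (4.17)(0.771)²/(1.18)² = 35.380 atm
V − nb = 1.18 − (0.771)(0.0521) = 1.1398 L
T = (35.380)(1.1398)/((0.771)(0.08206)) = 637.4 K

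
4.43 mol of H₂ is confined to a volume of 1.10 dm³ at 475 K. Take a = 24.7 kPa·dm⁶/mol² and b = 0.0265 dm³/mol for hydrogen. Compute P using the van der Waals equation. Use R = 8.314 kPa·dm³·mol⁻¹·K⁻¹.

P ≈ 17404 kPa

P = nRT/(V − nb) − a n²/V²
nRT/(V − nb) = (4.43)(8.314)(475)/(1.10 − 4.43×0.0265) = 17495/0.98261 = 17805 kPa
a n²/V² = (24.7)(4.43)²/(1.10)² = 400.61 kPa
P = 17805 − 400.61 = 17404 kPa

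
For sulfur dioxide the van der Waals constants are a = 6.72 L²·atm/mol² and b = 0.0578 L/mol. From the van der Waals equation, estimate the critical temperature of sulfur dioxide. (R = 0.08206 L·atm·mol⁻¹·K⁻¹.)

For a van der Waals gas, T_c = 8a/(27Rb).
T_c = 8×6.72/(27×0.08206×0.0578) = 53.760/0.12806 = 419.8 K

T_c ≈ 419.8 K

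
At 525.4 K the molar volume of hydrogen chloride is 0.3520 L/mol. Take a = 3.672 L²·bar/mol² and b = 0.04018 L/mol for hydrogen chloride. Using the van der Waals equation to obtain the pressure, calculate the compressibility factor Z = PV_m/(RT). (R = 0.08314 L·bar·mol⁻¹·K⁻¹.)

P = RT/(V_m − b) − a/V_m² = (0.08314)(525.4)/(0.3520 − 0.04018) − 3.672/(0.3520)²
  = 43.682/0.31182 − 29.636 = 140.09 − 29.636 = 110.45 bar
Z = PV_m/(RT) = (110.45)(0.3520)/((0.08314)(525.4)) = 38.878/43.682 = 0.8900

Z ≈ 0.8900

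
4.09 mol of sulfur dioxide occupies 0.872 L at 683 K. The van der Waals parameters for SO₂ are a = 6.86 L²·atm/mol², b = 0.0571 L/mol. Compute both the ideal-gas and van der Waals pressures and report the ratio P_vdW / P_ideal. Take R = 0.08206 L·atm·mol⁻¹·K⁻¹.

P_vdW / P_ideal ≈ 0.7917

Ideal: P_ideal = nRT/V = (4.09)(0.08206)(683)/0.872 = 262.881 atm
vdW: P = nRT/(V − nb) − a n²/V² = 229.232/0.638461 − 114.755/0.760384 = 359.038 − 150.917 = 208.121 atm
Ratio = 208.121/262.881 = 0.7917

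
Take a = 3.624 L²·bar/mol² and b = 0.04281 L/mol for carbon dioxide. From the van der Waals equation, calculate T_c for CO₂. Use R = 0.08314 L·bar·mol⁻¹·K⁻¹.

T_c ≈ 301.7 K

For a van der Waals gas, T_c = 8a/(27Rb).
T_c = 8×3.624/(27×0.08314×0.04281) = 28.992/0.096099 = 301.7 K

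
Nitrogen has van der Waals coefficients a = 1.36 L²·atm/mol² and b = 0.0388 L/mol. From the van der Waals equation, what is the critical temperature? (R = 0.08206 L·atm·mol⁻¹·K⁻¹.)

T_c ≈ 126.6 K

For a van der Waals gas, T_c = 8a/(27Rb).
T_c = 8×1.36/(27×0.08206×0.0388) = 10.880/0.085966 = 126.6 K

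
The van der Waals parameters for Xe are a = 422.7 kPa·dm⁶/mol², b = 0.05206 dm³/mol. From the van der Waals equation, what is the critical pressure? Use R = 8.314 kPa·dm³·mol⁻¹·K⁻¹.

For a van der Waals gas, P_c = a/(27b²).
P_c = 422.7/(27×(0.05206)²) = 422.7/0.073177 = 5776 kPa

P_c ≈ 5776 kPa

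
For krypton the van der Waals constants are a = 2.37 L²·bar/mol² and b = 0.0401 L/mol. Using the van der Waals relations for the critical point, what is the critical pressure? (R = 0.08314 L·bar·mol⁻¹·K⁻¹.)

P_c ≈ 54.59 bar

For a van der Waals gas, P_c = a/(27b²).
P_c = 2.37/(27×(0.0401)²) = 2.37/0.043416 = 54.59 bar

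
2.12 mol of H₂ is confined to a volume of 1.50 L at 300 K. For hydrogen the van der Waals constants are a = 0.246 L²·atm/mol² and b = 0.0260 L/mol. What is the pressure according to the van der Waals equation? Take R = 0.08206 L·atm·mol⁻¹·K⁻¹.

P ≈ 35.63 atm

P = nRT/(V − nb) − a n²/V²
nRT/(V − nb) = (2.12)(0.08206)(300)/(1.50 − 2.12×0.0260) = 52.190/1.4449 = 36.120 atm
a n²/V² = (0.246)(2.12)²/(1.50)² = 0.49139 atm
P = 36.120 − 0.49139 = 35.63 atm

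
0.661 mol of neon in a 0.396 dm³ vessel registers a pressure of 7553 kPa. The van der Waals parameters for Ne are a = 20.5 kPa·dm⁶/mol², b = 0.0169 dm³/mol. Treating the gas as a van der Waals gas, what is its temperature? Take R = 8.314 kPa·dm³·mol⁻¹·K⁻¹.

T = (P + a n²/V²)(V − nb)/(nR)
P + a n²/V² = 7553 + (20.5)(0.661)²/(0.396)² = 7610.1 kPa
V − nb = 0.396 − (0.661)(0.0169) = 0.38483 dm³
T = (7610.1)(0.38483)/((0.661)(8.314)) = 532.9 K

T ≈ 532.9 K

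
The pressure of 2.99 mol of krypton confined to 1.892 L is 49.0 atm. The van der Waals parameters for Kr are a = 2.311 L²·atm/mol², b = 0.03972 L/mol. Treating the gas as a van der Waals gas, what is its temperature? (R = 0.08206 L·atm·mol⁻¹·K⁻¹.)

T ≈ 395.8 K

T = (P + a n²/V²)(V − nb)/(nR)
P + a n²/V² = 49.0 + (2.311)(2.99)²/(1.892)² = 54.772 atm
V − nb = 1.892 − (2.99)(0.03972) = 1.7732 L
T = (54.772)(1.7732)/((2.99)(0.08206)) = 395.8 K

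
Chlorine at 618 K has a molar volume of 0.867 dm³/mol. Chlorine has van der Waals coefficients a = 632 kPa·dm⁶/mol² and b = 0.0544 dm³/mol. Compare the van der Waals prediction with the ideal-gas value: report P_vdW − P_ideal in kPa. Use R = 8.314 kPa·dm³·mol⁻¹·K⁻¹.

ΔP ≈ -444.0 kPa

Ideal: P_ideal = RT/V_m = (8.314)(618)/0.867 = 5926.24 kPa
vdW: P = RT/(V_m − b) − a/V_m² = 5138.05/0.812600 − 632/0.751689 = 6322.98 − 840.773 = 5482.21 kPa
ΔP = 5482.21 − 5926.24 = -444.0 kPa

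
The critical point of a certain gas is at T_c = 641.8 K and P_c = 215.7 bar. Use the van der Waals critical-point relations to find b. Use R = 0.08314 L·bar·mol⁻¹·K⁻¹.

b ≈ 0.03092 L/mol

From T_c = 8a/(27Rb) and P_c = a/(27b²): b = R T_c/(8 P_c).
b = (0.08314)(641.8)/(8×215.7) = 53.359/1725.6 = 0.03092 L/mol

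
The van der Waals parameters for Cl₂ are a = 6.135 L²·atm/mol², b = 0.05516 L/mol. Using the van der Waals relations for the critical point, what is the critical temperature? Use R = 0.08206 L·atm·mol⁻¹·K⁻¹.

For a van der Waals gas, T_c = 8a/(27Rb).
T_c = 8×6.135/(27×0.08206×0.05516) = 49.080/0.12221 = 401.6 K

T_c ≈ 401.6 K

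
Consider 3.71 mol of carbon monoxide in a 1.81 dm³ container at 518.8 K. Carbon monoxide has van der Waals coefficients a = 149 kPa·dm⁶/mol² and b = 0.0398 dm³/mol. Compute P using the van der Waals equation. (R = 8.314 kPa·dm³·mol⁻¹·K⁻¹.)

P = nRT/(V − nb) − a n²/V²
nRT/(V − nb) = (3.71)(8.314)(518.8)/(1.81 − 3.71×0.0398) = 16002/1.6623 = 9626.4 kPa
a n²/V² = (149)(3.71)²/(1.81)² = 626.00 kPa
P = 9626.4 − 626.00 = 9000 kPa

P ≈ 9000 kPa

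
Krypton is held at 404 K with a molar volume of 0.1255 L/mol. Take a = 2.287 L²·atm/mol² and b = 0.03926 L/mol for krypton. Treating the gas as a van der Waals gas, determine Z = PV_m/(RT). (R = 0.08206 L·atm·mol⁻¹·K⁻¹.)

Z ≈ 0.9056

P = RT/(V_m − b) − a/V_m² = (0.08206)(404)/(0.1255 − 0.03926) − 2.287/(0.1255)²
  = 33.152/0.086240 − 145.20 = 384.42 − 145.20 = 239.22 atm
Z = PV_m/(RT) = (239.22)(0.1255)/((0.08206)(404)) = 30.022/33.152 = 0.9056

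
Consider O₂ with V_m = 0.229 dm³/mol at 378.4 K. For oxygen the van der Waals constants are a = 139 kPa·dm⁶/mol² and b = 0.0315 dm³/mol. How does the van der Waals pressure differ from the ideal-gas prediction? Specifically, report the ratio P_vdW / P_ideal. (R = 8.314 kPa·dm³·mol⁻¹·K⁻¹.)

P_vdW / P_ideal ≈ 0.9666

Ideal: P_ideal = RT/V_m = (8.314)(378.4)/0.229 = 13738.1 kPa
vdW: P = RT/(V_m − b) − a/V_m² = 3146.02/0.197500 − 139/0.0524410 = 15929.2 − 2650.60 = 13278.6 kPa
Ratio = 13278.6/13738.1 = 0.9666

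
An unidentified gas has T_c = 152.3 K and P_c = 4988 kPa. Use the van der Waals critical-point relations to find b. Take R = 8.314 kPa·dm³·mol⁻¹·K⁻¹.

b ≈ 0.03173 dm³/mol

From T_c = 8a/(27Rb) and P_c = a/(27b²): b = R T_c/(8 P_c).
b = (8.314)(152.3)/(8×4988) = 1266.2/39904 = 0.03173 dm³/mol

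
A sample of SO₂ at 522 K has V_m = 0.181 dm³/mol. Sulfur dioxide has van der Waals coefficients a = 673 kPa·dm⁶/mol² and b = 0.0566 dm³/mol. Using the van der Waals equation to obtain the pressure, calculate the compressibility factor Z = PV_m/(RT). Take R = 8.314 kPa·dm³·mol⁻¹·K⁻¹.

P = RT/(V_m − b) − a/V_m² = (8.314)(522)/(0.181 − 0.0566) − 673/(0.181)²
  = 4339.9/0.12440 − 20543 = 34887 − 20543 = 14344 kPa
Z = PV_m/(RT) = (14344)(0.181)/((8.314)(522)) = 2596.3/4339.9 = 0.5982

Z ≈ 0.5982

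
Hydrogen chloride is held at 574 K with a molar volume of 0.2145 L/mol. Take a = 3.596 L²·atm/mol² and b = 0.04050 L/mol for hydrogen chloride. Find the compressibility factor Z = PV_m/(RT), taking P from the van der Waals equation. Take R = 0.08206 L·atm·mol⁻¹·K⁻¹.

Z ≈ 0.8768

P = RT/(V_m − b) − a/V_m² = (0.08206)(574)/(0.2145 − 0.04050) − 3.596/(0.2145)²
  = 47.102/0.17400 − 78.156 = 270.70 − 78.156 = 192.54 atm
Z = PV_m/(RT) = (192.54)(0.2145)/((0.08206)(574)) = 41.300/47.102 = 0.8768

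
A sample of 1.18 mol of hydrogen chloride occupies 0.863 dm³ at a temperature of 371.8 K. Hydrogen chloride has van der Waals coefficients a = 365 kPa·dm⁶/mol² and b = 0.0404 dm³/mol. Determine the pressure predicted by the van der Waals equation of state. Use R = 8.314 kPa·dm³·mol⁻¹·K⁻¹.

P ≈ 3791 kPa

P = nRT/(V − nb) − a n²/V²
nRT/(V − nb) = (1.18)(8.314)(371.8)/(0.863 − 1.18×0.0404) = 3647.6/0.81533 = 4473.8 kPa
a n²/V² = (365)(1.18)²/(0.863)² = 682.39 kPa
P = 4473.8 − 682.39 = 3791 kPa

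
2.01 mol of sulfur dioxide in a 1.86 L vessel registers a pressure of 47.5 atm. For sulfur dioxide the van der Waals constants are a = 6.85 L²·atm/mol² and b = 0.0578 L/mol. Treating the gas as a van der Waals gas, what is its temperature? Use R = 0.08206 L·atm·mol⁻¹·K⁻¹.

T ≈ 586.8 K

T = (P + a n²/V²)(V − nb)/(nR)
P + a n²/V² = 47.5 + (6.85)(2.01)²/(1.86)² = 55.499 atm
V − nb = 1.86 − (2.01)(0.0578) = 1.7438 L
T = (55.499)(1.7438)/((2.01)(0.08206)) = 586.8 K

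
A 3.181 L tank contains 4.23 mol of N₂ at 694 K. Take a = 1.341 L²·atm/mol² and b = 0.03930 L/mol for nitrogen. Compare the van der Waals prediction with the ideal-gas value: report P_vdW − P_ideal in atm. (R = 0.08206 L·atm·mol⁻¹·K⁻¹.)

Ideal: P_ideal = nRT/V = (4.23)(0.08206)(694)/3.181 = 75.7300 atm
vdW: P = nRT/(V − nb) − a n²/V² = 240.897/3.01476 − 23.9944/10.1188 = 79.9059 − 2.37127 = 77.5346 atm
ΔP = 77.5346 − 75.7300 = 1.805 atm

ΔP ≈ 1.805 atm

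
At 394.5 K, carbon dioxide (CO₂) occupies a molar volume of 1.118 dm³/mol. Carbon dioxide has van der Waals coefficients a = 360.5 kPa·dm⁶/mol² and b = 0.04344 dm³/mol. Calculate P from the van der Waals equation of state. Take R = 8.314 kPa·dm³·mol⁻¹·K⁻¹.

P = RT/(V_m − b) − a/V_m²
RT/(V_m − b) = (8.314)(394.5)/(1.118 − 0.04344) = 3279.9/1.0746 = 3052.2 kPa
a/V_m² = 360.5/(1.118)² = 288.42 kPa
P = 3052.2 − 288.42 = 2764 kPa

P ≈ 2764 kPa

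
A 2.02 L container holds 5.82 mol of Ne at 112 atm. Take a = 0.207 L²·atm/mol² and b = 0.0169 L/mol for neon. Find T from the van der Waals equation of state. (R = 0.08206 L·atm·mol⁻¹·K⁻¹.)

T = (P + a n²/V²)(V − nb)/(nR)
P + a n²/V² = 112 + (0.207)(5.82)²/(2.02)² = 113.72 atm
V − nb = 2.02 − (5.82)(0.0169) = 1.9216 L
T = (113.72)(1.9216)/((5.82)(0.08206)) = 457.6 K

T ≈ 457.6 K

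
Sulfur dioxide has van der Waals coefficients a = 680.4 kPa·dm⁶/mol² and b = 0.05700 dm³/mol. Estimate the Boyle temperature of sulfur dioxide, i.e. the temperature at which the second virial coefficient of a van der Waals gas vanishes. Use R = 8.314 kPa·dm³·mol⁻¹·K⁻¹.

T_B ≈ 1436 K

For a van der Waals gas the second virial coefficient B₂ = b − a/(RT) vanishes at T_B = a/(Rb).
T_B = 680.4/(8.314×0.05700) = 680.4/0.47390 = 1436 K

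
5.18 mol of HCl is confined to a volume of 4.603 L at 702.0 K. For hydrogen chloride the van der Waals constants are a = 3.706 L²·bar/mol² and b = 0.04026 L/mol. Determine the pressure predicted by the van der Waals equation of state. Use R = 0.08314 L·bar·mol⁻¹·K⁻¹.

P ≈ 64.10 bar

P = nRT/(V − nb) − a n²/V²
nRT/(V − nb) = (5.18)(0.08314)(702.0)/(4.603 − 5.18×0.04026) = 302.33/4.3945 = 68.797 bar
a n²/V² = (3.706)(5.18)²/(4.603)² = 4.6934 bar
P = 68.797 − 4.6934 = 64.10 bar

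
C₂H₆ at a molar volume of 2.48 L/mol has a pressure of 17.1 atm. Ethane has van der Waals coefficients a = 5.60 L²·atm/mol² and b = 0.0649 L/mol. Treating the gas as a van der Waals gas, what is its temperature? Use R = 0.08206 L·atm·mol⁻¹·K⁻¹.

T ≈ 530.1 K

T = (P + a/V_m²)(V_m − b)/R
P + a/V_m² = 17.1 + 5.60/(2.48)² = 18.011 atm
V_m − b = 2.48 − 0.0649 = 2.4151 L/mol
T = (18.011)(2.4151)/0.08206 = 530.1 K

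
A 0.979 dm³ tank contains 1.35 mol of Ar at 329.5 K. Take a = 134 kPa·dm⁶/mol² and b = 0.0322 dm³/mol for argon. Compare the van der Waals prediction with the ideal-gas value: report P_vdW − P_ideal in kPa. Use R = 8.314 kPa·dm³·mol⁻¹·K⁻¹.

Ideal: P_ideal = nRT/V = (1.35)(8.314)(329.5)/0.979 = 3777.60 kPa
vdW: P = nRT/(V − nb) − a n²/V² = 3698.28/0.935530 − 244.215/0.958441 = 3953.14 − 254.804 = 3698.34 kPa
ΔP = 3698.34 − 3777.60 = -79.3 kPa

ΔP ≈ -79.3 kPa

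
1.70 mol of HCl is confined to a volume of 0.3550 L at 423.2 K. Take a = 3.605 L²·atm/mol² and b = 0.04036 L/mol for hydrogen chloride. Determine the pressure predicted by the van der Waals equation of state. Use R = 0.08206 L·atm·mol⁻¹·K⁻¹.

P ≈ 123.5 atm

P = nRT/(V − nb) − a n²/V²
nRT/(V − nb) = (1.70)(0.08206)(423.2)/(0.3550 − 1.70×0.04036) = 59.037/0.28639 = 206.14 atm
a n²/V² = (3.605)(1.70)²/(0.3550)² = 82.670 atm
P = 206.14 − 82.670 = 123.5 atm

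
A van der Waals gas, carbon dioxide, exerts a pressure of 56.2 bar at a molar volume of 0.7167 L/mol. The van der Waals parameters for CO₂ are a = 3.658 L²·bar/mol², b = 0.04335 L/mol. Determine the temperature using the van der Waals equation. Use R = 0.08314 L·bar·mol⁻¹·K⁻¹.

T = (P + a/V_m²)(V_m − b)/R
P + a/V_m² = 56.2 + 3.658/(0.7167)² = 63.321 bar
V_m − b = 0.7167 − 0.04335 = 0.67335 L/mol
T = (63.321)(0.67335)/0.08314 = 512.8 K

T ≈ 512.8 K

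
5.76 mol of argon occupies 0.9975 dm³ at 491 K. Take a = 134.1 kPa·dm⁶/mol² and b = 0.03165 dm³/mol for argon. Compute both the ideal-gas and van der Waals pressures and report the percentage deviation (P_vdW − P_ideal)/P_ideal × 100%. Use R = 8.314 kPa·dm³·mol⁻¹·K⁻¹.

Ideal: P_ideal = nRT/V = (5.76)(8.314)(491)/0.9975 = 23572.3 kPa
vdW: P = nRT/(V − nb) − a n²/V² = 23513.3/0.815196 − 4449.12/0.995006 = 28843.7 − 4471.45 = 24372.3 kPa
% deviation = (24372.3 − 23572.3)/23572.3 × 100% = 3.39%

3.39 %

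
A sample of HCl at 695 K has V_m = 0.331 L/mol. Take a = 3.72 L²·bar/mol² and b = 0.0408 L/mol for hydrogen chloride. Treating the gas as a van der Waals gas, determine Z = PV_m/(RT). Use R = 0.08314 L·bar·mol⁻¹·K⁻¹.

Z ≈ 0.9461

P = RT/(V_m − b) − a/V_m² = (0.08314)(695)/(0.331 − 0.0408) − 3.72/(0.331)²
  = 57.782/0.29020 − 33.954 = 199.11 − 33.954 = 165.16 bar
Z = PV_m/(RT) = (165.16)(0.331)/((0.08314)(695)) = 54.668/57.782 = 0.9461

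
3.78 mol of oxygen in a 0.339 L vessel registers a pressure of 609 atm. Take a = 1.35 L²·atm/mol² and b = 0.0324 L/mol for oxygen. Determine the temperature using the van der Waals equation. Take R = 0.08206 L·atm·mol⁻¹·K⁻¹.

T = (P + a n²/V²)(V − nb)/(nR)
P + a n²/V² = 609 + (1.35)(3.78)²/(0.339)² = 776.85 atm
V − nb = 0.339 − (3.78)(0.0324) = 0.21653 L
T = (776.85)(0.21653)/((3.78)(0.08206)) = 542.3 K

T ≈ 542.3 K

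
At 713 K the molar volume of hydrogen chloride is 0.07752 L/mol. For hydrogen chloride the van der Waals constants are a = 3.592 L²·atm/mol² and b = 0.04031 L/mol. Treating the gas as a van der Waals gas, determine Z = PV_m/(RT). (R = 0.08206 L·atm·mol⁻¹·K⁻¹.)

P = RT/(V_m − b) − a/V_m² = (0.08206)(713)/(0.07752 − 0.04031) − 3.592/(0.07752)²
  = 58.509/0.037210 − 597.74 = 1572.4 − 597.74 = 974.7 atm
Z = PV_m/(RT) = (974.7)(0.07752)/((0.08206)(713)) = 75.559/58.509 = 1.291

Z ≈ 1.291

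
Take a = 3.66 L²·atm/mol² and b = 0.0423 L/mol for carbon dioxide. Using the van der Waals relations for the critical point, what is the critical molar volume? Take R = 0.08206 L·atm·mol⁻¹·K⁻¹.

For a van der Waals gas, V_m,c = 3b.
V_m,c = 3×0.0423 = 0.1269 L/mol

V_m,c ≈ 0.1269 L/mol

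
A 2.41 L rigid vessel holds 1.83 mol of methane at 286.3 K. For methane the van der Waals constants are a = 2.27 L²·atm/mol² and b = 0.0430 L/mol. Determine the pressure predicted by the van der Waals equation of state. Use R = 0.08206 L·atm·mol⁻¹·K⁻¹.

P ≈ 17.13 atm

P = nRT/(V − nb) − a n²/V²
nRT/(V − nb) = (1.83)(0.08206)(286.3)/(2.41 − 1.83×0.0430) = 42.994/2.3313 = 18.442 atm
a n²/V² = (2.27)(1.83)²/(2.41)² = 1.3089 atm
P = 18.442 − 1.3089 = 17.13 atm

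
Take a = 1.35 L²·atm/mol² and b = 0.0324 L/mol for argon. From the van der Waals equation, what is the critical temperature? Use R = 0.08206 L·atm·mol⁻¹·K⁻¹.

T_c ≈ 150.4 K

For a van der Waals gas, T_c = 8a/(27Rb).
T_c = 8×1.35/(27×0.08206×0.0324) = 10.800/0.071786 = 150.4 K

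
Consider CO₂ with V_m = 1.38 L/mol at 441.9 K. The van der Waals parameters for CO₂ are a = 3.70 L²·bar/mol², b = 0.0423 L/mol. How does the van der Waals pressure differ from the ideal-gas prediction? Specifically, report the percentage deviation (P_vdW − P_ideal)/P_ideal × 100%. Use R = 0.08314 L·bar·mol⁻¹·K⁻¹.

Ideal: P_ideal = RT/V_m = (0.08314)(441.9)/1.38 = 26.6229 bar
vdW: P = RT/(V_m − b) − a/V_m² = 36.7396/1.33770 − 3.70/1.90440 = 27.4648 − 1.94287 = 25.5219 bar
% deviation = (25.5219 − 26.6229)/26.6229 × 100% = -4.14%

-4.14 %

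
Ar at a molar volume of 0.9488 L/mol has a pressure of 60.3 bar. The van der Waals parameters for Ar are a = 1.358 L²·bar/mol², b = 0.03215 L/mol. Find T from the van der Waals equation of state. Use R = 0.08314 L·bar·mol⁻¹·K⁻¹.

T ≈ 681.5 K

T = (P + a/V_m²)(V_m − b)/R
P + a/V_m² = 60.3 + 1.358/(0.9488)² = 61.809 bar
V_m − b = 0.9488 − 0.03215 = 0.91665 L/mol
T = (61.809)(0.91665)/0.08314 = 681.5 K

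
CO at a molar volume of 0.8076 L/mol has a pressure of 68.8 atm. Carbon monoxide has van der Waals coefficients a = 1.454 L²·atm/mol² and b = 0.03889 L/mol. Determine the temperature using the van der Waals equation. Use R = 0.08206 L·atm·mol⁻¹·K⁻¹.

T ≈ 665.4 K

T = (P + a/V_m²)(V_m − b)/R
P + a/V_m² = 68.8 + 1.454/(0.8076)² = 71.029 atm
V_m − b = 0.8076 − 0.03889 = 0.76871 L/mol
T = (71.029)(0.76871)/0.08206 = 665.4 K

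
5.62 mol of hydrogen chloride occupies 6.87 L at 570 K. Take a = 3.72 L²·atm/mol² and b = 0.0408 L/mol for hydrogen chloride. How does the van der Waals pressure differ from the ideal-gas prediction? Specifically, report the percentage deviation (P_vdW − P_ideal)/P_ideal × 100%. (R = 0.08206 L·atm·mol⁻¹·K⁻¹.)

Ideal: P_ideal = nRT/V = (5.62)(0.08206)(570)/6.87 = 38.2636 atm
vdW: P = nRT/(V − nb) − a n²/V² = 262.871/6.64070 − 117.494/47.1969 = 39.5848 − 2.48944 = 37.0954 atm
% deviation = (37.0954 − 38.2636)/38.2636 × 100% = -3.05%

-3.05 %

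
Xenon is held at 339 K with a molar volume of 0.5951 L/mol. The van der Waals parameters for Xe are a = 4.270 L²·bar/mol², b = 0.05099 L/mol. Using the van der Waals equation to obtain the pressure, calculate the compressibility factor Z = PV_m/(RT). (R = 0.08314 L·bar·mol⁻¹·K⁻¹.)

Z ≈ 0.8391

P = RT/(V_m − b) − a/V_m² = (0.08314)(339)/(0.5951 − 0.05099) − 4.270/(0.5951)²
  = 28.184/0.54411 − 12.057 = 51.798 − 12.057 = 39.741 bar
Z = PV_m/(RT) = (39.741)(0.5951)/((0.08314)(339)) = 23.650/28.184 = 0.8391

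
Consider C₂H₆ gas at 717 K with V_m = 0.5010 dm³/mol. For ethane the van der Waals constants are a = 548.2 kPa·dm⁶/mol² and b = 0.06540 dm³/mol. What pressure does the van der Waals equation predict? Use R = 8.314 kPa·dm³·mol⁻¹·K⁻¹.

P ≈ 11501 kPa

P = RT/(V_m − b) − a/V_m²
RT/(V_m − b) = (8.314)(717)/(0.5010 − 0.06540) = 5961.1/0.43560 = 13685 kPa
a/V_m² = 548.2/(0.5010)² = 2184.1 kPa
P = 13685 − 2184.1 = 11501 kPa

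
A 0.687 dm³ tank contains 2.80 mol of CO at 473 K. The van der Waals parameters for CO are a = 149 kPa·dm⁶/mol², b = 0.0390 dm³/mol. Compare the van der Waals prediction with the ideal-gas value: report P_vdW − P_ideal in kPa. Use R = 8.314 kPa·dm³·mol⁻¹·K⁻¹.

ΔP ≈ 554 kPa

Ideal: P_ideal = nRT/V = (2.80)(8.314)(473)/0.687 = 16027.7 kPa
vdW: P = nRT/(V − nb) − a n²/V² = 11011.1/0.577800 − 1168.16/0.471969 = 19056.9 − 2475.08 = 16581.8 kPa
ΔP = 16581.8 − 16027.7 = 554 kPa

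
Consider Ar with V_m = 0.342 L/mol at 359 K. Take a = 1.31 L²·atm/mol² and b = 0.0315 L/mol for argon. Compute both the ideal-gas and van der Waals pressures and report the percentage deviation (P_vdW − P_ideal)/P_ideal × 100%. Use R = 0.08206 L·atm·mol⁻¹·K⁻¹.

Ideal: P_ideal = RT/V_m = (0.08206)(359)/0.342 = 86.1390 atm
vdW: P = RT/(V_m − b) − a/V_m² = 29.4595/0.310500 − 1.31/0.116964 = 94.8776 − 11.2000 = 83.6776 atm
% deviation = (83.6776 − 86.1390)/86.1390 × 100% = -2.86%

-2.86 %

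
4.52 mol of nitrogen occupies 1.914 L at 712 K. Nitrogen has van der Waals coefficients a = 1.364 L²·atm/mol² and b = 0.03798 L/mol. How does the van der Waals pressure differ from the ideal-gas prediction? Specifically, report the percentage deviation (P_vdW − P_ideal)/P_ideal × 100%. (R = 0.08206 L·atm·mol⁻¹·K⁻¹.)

4.34 %

Ideal: P_ideal = nRT/V = (4.52)(0.08206)(712)/1.914 = 137.977 atm
vdW: P = nRT/(V − nb) − a n²/V² = 264.089/1.74233 − 27.8671/3.66340 = 151.572 − 7.60690 = 143.965 atm
% deviation = (143.965 − 137.977)/137.977 × 100% = 4.34%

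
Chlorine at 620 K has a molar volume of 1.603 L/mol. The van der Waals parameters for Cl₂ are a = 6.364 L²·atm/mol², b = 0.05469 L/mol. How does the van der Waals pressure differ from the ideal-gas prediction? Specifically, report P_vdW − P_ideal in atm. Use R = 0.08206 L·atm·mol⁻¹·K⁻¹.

ΔP ≈ -1.356 atm

Ideal: P_ideal = RT/V_m = (0.08206)(620)/1.603 = 31.7387 atm
vdW: P = RT/(V_m − b) − a/V_m² = 50.8772/1.54831 − 6.364/2.56961 = 32.8598 − 2.47664 = 30.3832 atm
ΔP = 30.3832 − 31.7387 = -1.356 atm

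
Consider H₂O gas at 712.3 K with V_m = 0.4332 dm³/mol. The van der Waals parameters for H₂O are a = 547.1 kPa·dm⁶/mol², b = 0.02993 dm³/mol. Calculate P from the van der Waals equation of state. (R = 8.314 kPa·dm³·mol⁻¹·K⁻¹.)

P = RT/(V_m − b) − a/V_m²
RT/(V_m − b) = (8.314)(712.3)/(0.4332 − 0.02993) = 5922.1/0.40327 = 14685 kPa
a/V_m² = 547.1/(0.4332)² = 2915.3 kPa
P = 14685 − 2915.3 = 11770 kPa

P ≈ 11770 kPa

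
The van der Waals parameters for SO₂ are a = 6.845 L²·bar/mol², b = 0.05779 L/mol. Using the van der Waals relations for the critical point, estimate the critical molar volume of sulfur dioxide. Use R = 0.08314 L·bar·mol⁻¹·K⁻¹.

For a van der Waals gas, V_m,c = 3b.
V_m,c = 3×0.05779 = 0.1734 L/mol

V_m,c ≈ 0.1734 L/mol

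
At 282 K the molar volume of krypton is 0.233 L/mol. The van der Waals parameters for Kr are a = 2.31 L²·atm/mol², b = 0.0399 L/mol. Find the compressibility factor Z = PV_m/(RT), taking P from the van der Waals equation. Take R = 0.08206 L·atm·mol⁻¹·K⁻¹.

P = RT/(V_m − b) − a/V_m² = (0.08206)(282)/(0.233 − 0.0399) − 2.31/(0.233)²
  = 23.141/0.19310 − 42.550 = 119.84 − 42.550 = 77.29 atm
Z = PV_m/(RT) = (77.29)(0.233)/((0.08206)(282)) = 18.009/23.141 = 0.7782

Z ≈ 0.7782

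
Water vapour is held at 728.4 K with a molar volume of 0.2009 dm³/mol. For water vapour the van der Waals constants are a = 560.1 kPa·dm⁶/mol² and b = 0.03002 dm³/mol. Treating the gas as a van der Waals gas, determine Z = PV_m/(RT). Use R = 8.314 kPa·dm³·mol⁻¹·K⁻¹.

P = RT/(V_m − b) − a/V_m² = (8.314)(728.4)/(0.2009 − 0.03002) − 560.1/(0.2009)²
  = 6055.9/0.17088 − 13877 = 35439 − 13877 = 21562 kPa
Z = PV_m/(RT) = (21562)(0.2009)/((8.314)(728.4)) = 4331.8/6055.9 = 0.7153

Z ≈ 0.7153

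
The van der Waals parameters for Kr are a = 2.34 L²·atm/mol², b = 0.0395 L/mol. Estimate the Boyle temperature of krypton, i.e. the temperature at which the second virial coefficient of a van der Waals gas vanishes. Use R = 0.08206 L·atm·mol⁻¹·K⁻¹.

For a van der Waals gas the second virial coefficient B₂ = b − a/(RT) vanishes at T_B = a/(Rb).
T_B = 2.34/(0.08206×0.0395) = 2.34/0.0032414 = 721.9 K

T_B ≈ 721.9 K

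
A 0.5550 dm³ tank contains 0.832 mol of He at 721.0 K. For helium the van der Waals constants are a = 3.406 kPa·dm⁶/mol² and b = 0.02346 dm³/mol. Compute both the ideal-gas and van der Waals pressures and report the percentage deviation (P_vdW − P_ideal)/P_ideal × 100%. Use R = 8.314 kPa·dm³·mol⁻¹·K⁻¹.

3.56 %

Ideal: P_ideal = nRT/V = (0.832)(8.314)(721.0)/0.5550 = 8986.19 kPa
vdW: P = nRT/(V − nb) − a n²/V² = 4987.34/0.535481 − 2.35771/0.308025 = 9313.76 − 7.65428 = 9306.11 kPa
% deviation = (9306.11 − 8986.19)/8986.19 × 100% = 3.56%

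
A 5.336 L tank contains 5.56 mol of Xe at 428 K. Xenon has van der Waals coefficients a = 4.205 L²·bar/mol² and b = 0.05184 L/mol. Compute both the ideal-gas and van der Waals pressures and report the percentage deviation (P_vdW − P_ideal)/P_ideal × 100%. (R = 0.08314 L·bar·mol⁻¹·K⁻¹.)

-6.60 %

Ideal: P_ideal = nRT/V = (5.56)(0.08314)(428)/5.336 = 37.0777 bar
vdW: P = nRT/(V − nb) − a n²/V² = 197.847/5.04777 − 129.992/28.4729 = 39.1949 − 4.56546 = 34.6294 bar
% deviation = (34.6294 − 37.0777)/37.0777 × 100% = -6.60%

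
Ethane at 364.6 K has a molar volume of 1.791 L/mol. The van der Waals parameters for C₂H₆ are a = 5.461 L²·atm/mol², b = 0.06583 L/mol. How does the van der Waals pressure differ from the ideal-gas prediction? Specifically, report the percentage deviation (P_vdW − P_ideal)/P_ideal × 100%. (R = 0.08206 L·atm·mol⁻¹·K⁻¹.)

-6.38 %

Ideal: P_ideal = RT/V_m = (0.08206)(364.6)/1.791 = 16.7052 atm
vdW: P = RT/(V_m − b) − a/V_m² = 29.9191/1.72517 − 5.461/3.20768 = 17.3427 − 1.70248 = 15.6402 atm
% deviation = (15.6402 − 16.7052)/16.7052 × 100% = -6.38%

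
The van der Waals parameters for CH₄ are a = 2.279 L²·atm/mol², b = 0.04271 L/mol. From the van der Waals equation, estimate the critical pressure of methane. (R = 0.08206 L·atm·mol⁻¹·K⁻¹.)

For a van der Waals gas, P_c = a/(27b²).
P_c = 2.279/(27×(0.04271)²) = 2.279/0.049252 = 46.27 atm

P_c ≈ 46.27 atm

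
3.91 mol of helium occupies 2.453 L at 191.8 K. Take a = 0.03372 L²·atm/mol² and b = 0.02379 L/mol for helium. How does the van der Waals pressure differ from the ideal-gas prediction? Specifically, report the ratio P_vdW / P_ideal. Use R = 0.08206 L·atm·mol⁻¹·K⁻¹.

Ideal: P_ideal = nRT/V = (3.91)(0.08206)(191.8)/2.453 = 25.0876 atm
vdW: P = nRT/(V − nb) − a n²/V² = 61.5399/2.35998 − 0.515515/6.01721 = 26.0764 − 0.0856734 = 25.9907 atm
Ratio = 25.9907/25.0876 = 1.036

P_vdW / P_ideal ≈ 1.036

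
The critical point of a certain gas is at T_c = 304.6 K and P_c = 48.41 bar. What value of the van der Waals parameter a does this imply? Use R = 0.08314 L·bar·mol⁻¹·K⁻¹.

a ≈ 5.589 L²·bar/mol²

From T_c = 8a/(27Rb) and P_c = a/(27b²): a = 27 R² T_c²/(64 P_c).
a = 27×(0.08314)²×(304.6)²/(64×48.41) = 17316/3098.2 = 5.589 L²·bar/mol²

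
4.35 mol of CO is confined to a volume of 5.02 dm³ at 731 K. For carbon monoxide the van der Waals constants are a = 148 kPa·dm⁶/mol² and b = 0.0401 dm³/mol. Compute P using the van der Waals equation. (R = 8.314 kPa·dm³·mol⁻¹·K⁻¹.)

P = nRT/(V − nb) − a n²/V²
nRT/(V − nb) = (4.35)(8.314)(731)/(5.02 − 4.35×0.0401) = 26437/4.8456 = 5455.9 kPa
a n²/V² = (148)(4.35)²/(5.02)² = 111.13 kPa
P = 5455.9 − 111.13 = 5345 kPa

P ≈ 5345 kPa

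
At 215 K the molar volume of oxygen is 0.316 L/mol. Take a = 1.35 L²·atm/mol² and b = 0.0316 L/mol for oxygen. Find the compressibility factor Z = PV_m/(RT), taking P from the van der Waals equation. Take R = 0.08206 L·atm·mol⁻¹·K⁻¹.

P = RT/(V_m − b) − a/V_m² = (0.08206)(215)/(0.316 − 0.0316) − 1.35/(0.316)²
  = 17.643/0.28440 − 13.519 = 62.036 − 13.519 = 48.517 atm
Z = PV_m/(RT) = (48.517)(0.316)/((0.08206)(215)) = 15.331/17.643 = 0.8690

Z ≈ 0.8690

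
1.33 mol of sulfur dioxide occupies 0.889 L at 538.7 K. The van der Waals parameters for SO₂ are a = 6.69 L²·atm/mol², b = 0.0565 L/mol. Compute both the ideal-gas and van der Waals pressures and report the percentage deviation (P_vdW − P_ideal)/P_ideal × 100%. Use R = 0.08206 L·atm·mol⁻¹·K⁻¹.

-13.41 %

Ideal: P_ideal = nRT/V = (1.33)(0.08206)(538.7)/0.889 = 66.1345 atm
vdW: P = nRT/(V − nb) − a n²/V² = 58.7936/0.813855 − 11.8339/0.790321 = 72.2409 − 14.9735 = 57.2674 atm
% deviation = (57.2674 − 66.1345)/66.1345 × 100% = -13.41%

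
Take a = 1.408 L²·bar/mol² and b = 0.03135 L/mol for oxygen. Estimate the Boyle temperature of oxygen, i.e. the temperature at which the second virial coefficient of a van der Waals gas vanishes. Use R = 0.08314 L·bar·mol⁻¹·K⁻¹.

For a van der Waals gas the second virial coefficient B₂ = b − a/(RT) vanishes at T_B = a/(Rb).
T_B = 1.408/(0.08314×0.03135) = 1.408/0.0026064 = 540.2 K

T_B ≈ 540.2 K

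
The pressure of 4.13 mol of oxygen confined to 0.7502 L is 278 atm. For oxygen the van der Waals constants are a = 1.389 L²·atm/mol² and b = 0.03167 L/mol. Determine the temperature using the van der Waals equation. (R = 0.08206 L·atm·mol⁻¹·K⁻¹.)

T = (P + a n²/V²)(V − nb)/(nR)
P + a n²/V² = 278 + (1.389)(4.13)²/(0.7502)² = 320.10 atm
V − nb = 0.7502 − (4.13)(0.03167) = 0.61940 L
T = (320.10)(0.61940)/((4.13)(0.08206)) = 585.0 K

T ≈ 585.0 K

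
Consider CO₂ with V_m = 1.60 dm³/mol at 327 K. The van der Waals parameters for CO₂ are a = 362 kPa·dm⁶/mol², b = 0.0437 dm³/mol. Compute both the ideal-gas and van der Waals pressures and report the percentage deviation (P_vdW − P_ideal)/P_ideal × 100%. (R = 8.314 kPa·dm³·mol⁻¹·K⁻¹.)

-5.51 %

Ideal: P_ideal = RT/V_m = (8.314)(327)/1.60 = 1699.17 kPa
vdW: P = RT/(V_m − b) − a/V_m² = 2718.68/1.55630 − 362/2.56000 = 1746.89 − 141.406 = 1605.48 kPa
% deviation = (1605.48 − 1699.17)/1699.17 × 100% = -5.51%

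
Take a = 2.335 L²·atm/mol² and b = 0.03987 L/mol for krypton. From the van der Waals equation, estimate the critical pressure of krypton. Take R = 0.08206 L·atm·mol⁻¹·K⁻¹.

For a van der Waals gas, P_c = a/(27b²).
P_c = 2.335/(27×(0.03987)²) = 2.335/0.042920 = 54.40 atm

P_c ≈ 54.40 atm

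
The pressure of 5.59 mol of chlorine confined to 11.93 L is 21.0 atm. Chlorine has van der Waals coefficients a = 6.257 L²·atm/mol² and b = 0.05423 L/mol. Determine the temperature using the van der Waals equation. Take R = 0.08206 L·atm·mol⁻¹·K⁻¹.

T ≈ 567.1 K

T = (P + a n²/V²)(V − nb)/(nR)
P + a n²/V² = 21.0 + (6.257)(5.59)²/(11.93)² = 22.374 atm
V − nb = 11.93 − (5.59)(0.05423) = 11.627 L
T = (22.374)(11.627)/((5.59)(0.08206)) = 567.1 K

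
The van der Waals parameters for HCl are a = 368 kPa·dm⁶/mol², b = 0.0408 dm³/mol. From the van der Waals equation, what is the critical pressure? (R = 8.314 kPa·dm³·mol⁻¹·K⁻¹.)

For a van der Waals gas, P_c = a/(27b²).
P_c = 368/(27×(0.0408)²) = 368/0.044945 = 8188 kPa

P_c ≈ 8188 kPa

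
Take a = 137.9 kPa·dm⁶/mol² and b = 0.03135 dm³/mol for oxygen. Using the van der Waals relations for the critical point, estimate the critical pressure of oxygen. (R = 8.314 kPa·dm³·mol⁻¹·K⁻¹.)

For a van der Waals gas, P_c = a/(27b²).
P_c = 137.9/(27×(0.03135)²) = 137.9/0.026536 = 5197 kPa

P_c ≈ 5197 kPa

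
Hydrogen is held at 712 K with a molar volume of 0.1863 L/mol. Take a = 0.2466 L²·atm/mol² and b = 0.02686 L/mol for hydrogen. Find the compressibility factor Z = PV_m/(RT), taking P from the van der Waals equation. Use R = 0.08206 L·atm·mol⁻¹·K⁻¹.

Z ≈ 1.146

P = RT/(V_m − b) − a/V_m² = (0.08206)(712)/(0.1863 − 0.02686) − 0.2466/(0.1863)²
  = 58.427/0.15944 − 7.1051 = 366.45 − 7.1051 = 359.34 atm
Z = PV_m/(RT) = (359.34)(0.1863)/((0.08206)(712)) = 66.945/58.427 = 1.146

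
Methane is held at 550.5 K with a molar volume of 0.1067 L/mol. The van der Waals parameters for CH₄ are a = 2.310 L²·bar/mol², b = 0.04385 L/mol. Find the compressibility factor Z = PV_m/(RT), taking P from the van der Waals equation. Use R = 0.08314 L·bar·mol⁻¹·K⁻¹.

P = RT/(V_m − b) − a/V_m² = (0.08314)(550.5)/(0.1067 − 0.04385) − 2.310/(0.1067)²
  = 45.769/0.062850 − 202.90 = 728.23 − 202.90 = 525.33 bar
Z = PV_m/(RT) = (525.33)(0.1067)/((0.08314)(550.5)) = 56.053/45.769 = 1.225

Z ≈ 1.225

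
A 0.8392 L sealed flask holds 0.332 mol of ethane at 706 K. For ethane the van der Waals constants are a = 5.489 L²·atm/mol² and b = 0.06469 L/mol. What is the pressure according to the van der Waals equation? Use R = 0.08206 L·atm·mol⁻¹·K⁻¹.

P ≈ 22.66 atm

P = nRT/(V − nb) − a n²/V²
nRT/(V − nb) = (0.332)(0.08206)(706)/(0.8392 − 0.332×0.06469) = 19.234/0.81772 = 23.521 atm
a n²/V² = (5.489)(0.332)²/(0.8392)² = 0.85909 atm
P = 23.521 − 0.85909 = 22.66 atm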